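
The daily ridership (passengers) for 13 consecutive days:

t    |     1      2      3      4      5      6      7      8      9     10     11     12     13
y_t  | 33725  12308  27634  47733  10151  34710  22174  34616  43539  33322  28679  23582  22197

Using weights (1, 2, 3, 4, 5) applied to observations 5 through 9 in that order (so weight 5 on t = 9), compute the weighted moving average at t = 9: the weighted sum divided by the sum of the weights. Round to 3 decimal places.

33483.467

Weighted sum: 1·10151 + 2·34710 + 3·22174 + 4·34616 + 5·43539 = 10151 + 69420 + 66522 + 138464 + 217695 = 502252
Weight total: 1 + 2 + 3 + 4 + 5 = 15
WMA = 502252 / 15 = 33483.467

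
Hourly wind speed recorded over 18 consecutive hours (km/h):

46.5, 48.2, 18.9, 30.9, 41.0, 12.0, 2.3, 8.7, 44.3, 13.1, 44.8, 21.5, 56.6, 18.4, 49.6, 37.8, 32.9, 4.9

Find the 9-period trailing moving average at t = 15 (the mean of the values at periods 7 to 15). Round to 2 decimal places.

Sum of periods 7–15: 2.3 + 8.7 + 44.3 + 13.1 + 44.8 + 21.5 + 56.6 + 18.4 + 49.6 = 259.3
Divide by 9: 259.3 / 9 = 28.81

28.81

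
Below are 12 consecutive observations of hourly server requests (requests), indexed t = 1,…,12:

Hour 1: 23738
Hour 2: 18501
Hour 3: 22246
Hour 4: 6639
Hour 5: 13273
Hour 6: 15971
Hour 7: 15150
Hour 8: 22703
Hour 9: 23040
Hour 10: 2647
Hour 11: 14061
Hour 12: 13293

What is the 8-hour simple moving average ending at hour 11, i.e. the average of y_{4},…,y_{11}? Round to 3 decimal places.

14185.500

Sum of periods 4–11: 6639 + 13273 + 15971 + 15150 + 22703 + 23040 + 2647 + 14061 = 113484
Divide by 8: 113484 / 8 = 14185.500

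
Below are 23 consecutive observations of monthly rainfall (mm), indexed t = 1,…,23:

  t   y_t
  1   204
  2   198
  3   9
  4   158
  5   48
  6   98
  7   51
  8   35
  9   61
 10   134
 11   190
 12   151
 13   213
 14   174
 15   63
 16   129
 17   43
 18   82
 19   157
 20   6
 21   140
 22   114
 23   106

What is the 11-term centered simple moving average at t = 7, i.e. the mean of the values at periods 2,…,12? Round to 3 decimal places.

103.000

Sum of periods 2–12: 198 + 9 + 158 + 48 + 98 + 51 + 35 + 61 + 134 + 190 + 151 = 1133
Divide by 11: 1133 / 11 = 103.000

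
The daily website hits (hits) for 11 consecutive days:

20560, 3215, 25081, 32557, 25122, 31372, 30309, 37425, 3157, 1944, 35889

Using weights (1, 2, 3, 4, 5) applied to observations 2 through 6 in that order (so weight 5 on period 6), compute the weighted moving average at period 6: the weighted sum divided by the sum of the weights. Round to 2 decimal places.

Weighted sum: 1·3215 + 2·25081 + 3·32557 + 4·25122 + 5·31372 = 3215 + 50162 + 97671 + 100488 + 156860 = 408396
Weight total: 1 + 2 + 3 + 4 + 5 = 15
WMA = 408396 / 15 = 27226.40

27226.40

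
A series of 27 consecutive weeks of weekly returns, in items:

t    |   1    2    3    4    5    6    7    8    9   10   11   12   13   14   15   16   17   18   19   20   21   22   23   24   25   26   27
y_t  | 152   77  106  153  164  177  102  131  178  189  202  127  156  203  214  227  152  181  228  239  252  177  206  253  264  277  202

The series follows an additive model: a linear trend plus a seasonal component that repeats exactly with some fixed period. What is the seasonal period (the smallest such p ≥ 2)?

5

First differences y_{t+1} − y_t: -75, 29, 47, 11, 13, -75, 29, 47, 11, 13, -75, 29, …
The difference pattern repeats every 5 terms and not for any smaller step, so p = 5.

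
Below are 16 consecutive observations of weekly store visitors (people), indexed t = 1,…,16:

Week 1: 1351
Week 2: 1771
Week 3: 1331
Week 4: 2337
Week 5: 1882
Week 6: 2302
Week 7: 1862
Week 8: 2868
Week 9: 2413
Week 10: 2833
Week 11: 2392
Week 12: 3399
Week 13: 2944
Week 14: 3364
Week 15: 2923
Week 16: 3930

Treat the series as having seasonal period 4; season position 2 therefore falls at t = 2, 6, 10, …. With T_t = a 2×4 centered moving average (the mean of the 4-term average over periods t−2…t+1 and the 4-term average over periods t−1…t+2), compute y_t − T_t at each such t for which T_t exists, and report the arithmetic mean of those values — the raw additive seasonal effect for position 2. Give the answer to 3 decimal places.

140.042

Season position 2 occurs at t = 6, 10, 14 (where T_t is defined).
t=6: T_6 = 2162.12500; y_6 − T_6 = 2302 − 2162.12500 = 139.87500
t=10: T_10 = 2692.87500; y_10 − T_10 = 2833 − 2692.87500 = 140.12500
t=14: T_14 = 3223.87500; y_14 − T_14 = 3364 − 3223.87500 = 140.12500
Mean deviation: (139.87500 + 140.12500 + 140.12500) / 3 = 140.042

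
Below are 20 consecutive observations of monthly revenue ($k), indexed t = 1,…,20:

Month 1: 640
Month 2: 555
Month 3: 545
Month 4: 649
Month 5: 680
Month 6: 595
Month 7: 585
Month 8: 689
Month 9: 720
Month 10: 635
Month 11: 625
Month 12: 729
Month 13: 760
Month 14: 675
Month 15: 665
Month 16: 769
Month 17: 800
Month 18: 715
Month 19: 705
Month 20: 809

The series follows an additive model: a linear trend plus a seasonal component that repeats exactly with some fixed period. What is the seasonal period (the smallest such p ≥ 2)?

4

First differences y_{t+1} − y_t: -85, -10, 104, 31, -85, -10, 104, 31, -85, -10, …
The difference pattern repeats every 4 terms and not for any smaller step, so p = 4.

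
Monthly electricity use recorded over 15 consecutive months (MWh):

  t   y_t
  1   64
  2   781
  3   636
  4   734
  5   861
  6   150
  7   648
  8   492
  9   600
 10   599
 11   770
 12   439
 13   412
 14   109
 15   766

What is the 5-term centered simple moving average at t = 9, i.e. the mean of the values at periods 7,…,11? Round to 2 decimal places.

Sum of periods 7–11: 648 + 492 + 600 + 599 + 770 = 3109
Divide by 5: 3109 / 5 = 621.80

621.80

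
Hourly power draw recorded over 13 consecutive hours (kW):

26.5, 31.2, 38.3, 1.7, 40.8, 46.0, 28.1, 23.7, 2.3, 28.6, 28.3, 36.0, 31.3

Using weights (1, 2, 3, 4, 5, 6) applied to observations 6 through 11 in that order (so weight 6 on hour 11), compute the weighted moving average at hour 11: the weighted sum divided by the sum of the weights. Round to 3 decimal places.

Weighted sum: 1·46.0 + 2·28.1 + 3·23.7 + 4·2.3 + 5·28.6 + 6·28.3 = 46.0 + 56.2 + 71.1 + 9.2 + 143.0 + 169.8 = 495.3
Weight total: 1 + 2 + 3 + 4 + 5 + 6 = 21
WMA = 495.3 / 21 = 23.586

23.586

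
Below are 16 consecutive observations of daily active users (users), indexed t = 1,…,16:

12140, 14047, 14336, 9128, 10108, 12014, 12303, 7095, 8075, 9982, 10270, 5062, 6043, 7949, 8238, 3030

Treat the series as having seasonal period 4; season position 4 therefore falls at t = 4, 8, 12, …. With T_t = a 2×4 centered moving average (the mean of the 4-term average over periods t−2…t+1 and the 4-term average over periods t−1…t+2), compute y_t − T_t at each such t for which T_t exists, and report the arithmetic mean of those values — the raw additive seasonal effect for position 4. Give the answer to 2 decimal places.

Season position 4 occurs at t = 4, 8, 12 (where T_t is defined).
t=4: T_4 = 11650.6250; y_4 − T_4 = 9128 − 11650.6250 = -2522.6250
t=8: T_8 = 9617.7500; y_8 − T_8 = 7095 − 9617.7500 = -2522.7500
t=12: T_12 = 7585.1250; y_12 − T_12 = 5062 − 7585.1250 = -2523.1250
Mean deviation: (-2522.6250 + -2522.7500 + -2523.1250) / 3 = -2522.83

-2522.83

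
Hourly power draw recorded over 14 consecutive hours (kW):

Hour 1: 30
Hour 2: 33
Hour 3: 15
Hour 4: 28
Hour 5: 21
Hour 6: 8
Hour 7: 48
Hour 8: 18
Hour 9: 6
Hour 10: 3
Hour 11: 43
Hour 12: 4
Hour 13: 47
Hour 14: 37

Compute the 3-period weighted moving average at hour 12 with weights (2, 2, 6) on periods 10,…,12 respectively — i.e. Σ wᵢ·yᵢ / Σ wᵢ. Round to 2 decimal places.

Weighted sum: 2·3 + 2·43 + 6·4 = 6 + 86 + 24 = 116
Weight total: 2 + 2 + 6 = 10
WMA = 116 / 10 = 11.60

11.60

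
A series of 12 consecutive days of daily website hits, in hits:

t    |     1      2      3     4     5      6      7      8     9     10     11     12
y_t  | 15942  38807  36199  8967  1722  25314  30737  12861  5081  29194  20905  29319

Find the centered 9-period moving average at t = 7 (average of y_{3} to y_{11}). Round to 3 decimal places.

Sum of periods 3–11: 36199 + 8967 + 1722 + 25314 + 30737 + 12861 + 5081 + 29194 + 20905 = 170980
Divide by 9: 170980 / 9 = 18997.778

18997.778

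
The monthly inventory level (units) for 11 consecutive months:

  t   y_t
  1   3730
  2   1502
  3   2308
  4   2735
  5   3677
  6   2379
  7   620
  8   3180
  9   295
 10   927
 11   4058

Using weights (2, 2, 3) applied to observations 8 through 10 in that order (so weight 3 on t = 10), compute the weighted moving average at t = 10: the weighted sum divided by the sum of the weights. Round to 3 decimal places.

Weighted sum: 2·3180 + 2·295 + 3·927 = 6360 + 590 + 2781 = 9731
Weight total: 2 + 2 + 3 = 7
WMA = 9731 / 7 = 1390.143

1390.143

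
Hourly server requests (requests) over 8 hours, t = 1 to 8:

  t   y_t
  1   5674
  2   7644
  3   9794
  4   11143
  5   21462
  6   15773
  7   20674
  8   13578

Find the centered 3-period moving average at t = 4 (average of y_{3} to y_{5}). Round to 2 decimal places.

Sum of periods 3–5: 9794 + 11143 + 21462 = 42399
Divide by 3: 42399 / 3 = 14133.00

14133.00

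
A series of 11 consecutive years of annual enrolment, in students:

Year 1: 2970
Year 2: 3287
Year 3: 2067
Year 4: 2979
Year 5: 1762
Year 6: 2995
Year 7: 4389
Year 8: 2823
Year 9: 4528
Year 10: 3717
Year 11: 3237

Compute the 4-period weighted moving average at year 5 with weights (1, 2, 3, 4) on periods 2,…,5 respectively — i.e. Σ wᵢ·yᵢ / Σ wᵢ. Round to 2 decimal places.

Weighted sum: 1·3287 + 2·2067 + 3·2979 + 4·1762 = 3287 + 4134 + 8937 + 7048 = 23406
Weight total: 1 + 2 + 3 + 4 = 10
WMA = 23406 / 10 = 2340.60

2340.60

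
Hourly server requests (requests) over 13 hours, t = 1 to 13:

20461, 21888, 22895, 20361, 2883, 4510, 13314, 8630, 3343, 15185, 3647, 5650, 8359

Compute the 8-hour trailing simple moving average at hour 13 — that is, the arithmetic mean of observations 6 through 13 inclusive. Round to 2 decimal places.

Sum of periods 6–13: 4510 + 13314 + 8630 + 3343 + 15185 + 3647 + 5650 + 8359 = 62638
Divide by 8: 62638 / 8 = 7829.75

7829.75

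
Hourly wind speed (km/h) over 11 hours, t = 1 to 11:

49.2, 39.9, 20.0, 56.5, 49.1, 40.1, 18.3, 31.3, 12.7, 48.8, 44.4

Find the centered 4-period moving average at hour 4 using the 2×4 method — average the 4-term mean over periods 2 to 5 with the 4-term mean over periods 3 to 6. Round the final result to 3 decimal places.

41.400

Sum over 2–5: 39.9 + 20.0 + 56.5 + 49.1 = 165.5
Sum over 3–6: 20.0 + 56.5 + 49.1 + 40.1 = 165.7
CMA at t=4 = (165.5 + 165.7) / (2·4) = 331.2 / 8 = 41.400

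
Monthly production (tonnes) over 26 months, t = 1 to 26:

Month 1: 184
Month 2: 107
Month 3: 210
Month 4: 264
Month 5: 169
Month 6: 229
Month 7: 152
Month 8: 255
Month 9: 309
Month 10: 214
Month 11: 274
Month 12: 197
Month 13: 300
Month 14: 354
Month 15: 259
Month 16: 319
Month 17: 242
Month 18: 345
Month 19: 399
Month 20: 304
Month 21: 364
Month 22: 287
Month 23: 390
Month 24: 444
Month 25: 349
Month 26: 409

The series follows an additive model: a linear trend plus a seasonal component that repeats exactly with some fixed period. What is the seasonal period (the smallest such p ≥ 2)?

First differences y_{t+1} − y_t: -77, 103, 54, -95, 60, -77, 103, 54, -95, 60, -77, 103, …
The difference pattern repeats every 5 terms and not for any smaller step, so p = 5.

5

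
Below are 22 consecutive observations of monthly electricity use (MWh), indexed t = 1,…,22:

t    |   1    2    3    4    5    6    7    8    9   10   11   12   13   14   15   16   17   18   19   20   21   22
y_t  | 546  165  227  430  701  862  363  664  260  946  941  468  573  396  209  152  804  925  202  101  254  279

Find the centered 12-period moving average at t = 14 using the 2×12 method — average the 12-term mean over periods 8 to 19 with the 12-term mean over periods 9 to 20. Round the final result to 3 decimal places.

521.542

Sum over 8–19: 664 + 260 + 946 + 941 + 468 + 573 + 396 + 209 + 152 + 804 + 925 + 202 = 6540
Sum over 9–20: 260 + 946 + 941 + 468 + 573 + 396 + 209 + 152 + 804 + 925 + 202 + 101 = 5977
CMA at t=14 = (6540 + 5977) / (2·12) = 12517 / 24 = 521.542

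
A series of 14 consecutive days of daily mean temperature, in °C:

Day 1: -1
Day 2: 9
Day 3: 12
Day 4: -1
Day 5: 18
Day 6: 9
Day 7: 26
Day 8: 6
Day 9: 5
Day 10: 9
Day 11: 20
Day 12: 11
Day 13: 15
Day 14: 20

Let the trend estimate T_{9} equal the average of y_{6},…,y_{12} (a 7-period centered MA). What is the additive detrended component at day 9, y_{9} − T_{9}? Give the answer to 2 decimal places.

-7.29

Trend T_9 = (9 + 26 + 6 + 5 + 9 + 20 + 11) / 7 = 86/7 = 12.2857
Detrended value: 5 − 12.2857 = -7.29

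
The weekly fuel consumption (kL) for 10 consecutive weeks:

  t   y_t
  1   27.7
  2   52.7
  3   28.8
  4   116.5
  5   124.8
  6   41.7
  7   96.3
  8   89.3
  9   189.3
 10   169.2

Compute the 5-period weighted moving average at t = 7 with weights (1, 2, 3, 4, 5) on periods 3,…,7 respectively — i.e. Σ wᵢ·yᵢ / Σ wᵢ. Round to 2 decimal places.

85.63

Weighted sum: 1·28.8 + 2·116.5 + 3·124.8 + 4·41.7 + 5·96.3 = 28.8 + 233.0 + 374.4 + 166.8 + 481.5 = 1284.5
Weight total: 1 + 2 + 3 + 4 + 5 = 15
WMA = 1284.5 / 15 = 85.63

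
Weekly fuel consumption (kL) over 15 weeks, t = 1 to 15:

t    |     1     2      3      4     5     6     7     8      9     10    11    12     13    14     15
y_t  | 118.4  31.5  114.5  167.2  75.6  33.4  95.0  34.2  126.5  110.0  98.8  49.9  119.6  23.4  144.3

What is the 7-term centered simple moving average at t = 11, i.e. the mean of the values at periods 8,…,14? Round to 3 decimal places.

80.343

Sum of periods 8–14: 34.2 + 126.5 + 110.0 + 98.8 + 49.9 + 119.6 + 23.4 = 562.4
Divide by 7: 562.4 / 7 = 80.343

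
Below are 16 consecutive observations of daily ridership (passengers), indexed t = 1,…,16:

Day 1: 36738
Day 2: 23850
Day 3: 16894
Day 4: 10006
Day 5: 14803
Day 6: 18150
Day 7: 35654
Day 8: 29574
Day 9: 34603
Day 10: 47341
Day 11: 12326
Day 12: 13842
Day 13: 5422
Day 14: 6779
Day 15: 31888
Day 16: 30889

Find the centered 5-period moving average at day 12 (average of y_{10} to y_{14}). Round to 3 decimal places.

17142.000

Sum of periods 10–14: 47341 + 12326 + 13842 + 5422 + 6779 = 85710
Divide by 5: 85710 / 5 = 17142.000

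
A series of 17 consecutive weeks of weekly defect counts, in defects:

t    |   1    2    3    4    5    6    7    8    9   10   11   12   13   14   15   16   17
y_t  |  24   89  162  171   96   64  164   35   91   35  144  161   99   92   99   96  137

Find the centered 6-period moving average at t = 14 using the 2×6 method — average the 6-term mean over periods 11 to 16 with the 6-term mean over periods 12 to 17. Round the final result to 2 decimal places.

Sum over 11–16: 144 + 161 + 99 + 92 + 99 + 96 = 691
Sum over 12–17: 161 + 99 + 92 + 99 + 96 + 137 = 684
CMA at t=14 = (691 + 684) / (2·6) = 1375 / 12 = 114.58

114.58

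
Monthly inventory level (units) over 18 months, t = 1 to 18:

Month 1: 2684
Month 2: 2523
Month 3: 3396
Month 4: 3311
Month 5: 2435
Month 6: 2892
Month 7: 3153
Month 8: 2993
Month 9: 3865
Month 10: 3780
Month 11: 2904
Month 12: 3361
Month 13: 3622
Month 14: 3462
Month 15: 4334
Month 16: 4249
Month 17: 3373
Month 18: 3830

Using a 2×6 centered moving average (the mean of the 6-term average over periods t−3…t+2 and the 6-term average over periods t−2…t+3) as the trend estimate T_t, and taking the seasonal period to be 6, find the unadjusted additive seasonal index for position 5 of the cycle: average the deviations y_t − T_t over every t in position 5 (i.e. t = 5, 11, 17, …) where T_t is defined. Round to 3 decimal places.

-555.875

Season position 5 occurs at t = 5, 11 (where T_t is defined).
t=5: T_5 = 2990.83333; y_5 − T_5 = 2435 − 2990.83333 = -555.83333
t=11: T_11 = 3459.91667; y_11 − T_11 = 2904 − 3459.91667 = -555.91667
Mean deviation: (-555.83333 + -555.91667) / 2 = -555.875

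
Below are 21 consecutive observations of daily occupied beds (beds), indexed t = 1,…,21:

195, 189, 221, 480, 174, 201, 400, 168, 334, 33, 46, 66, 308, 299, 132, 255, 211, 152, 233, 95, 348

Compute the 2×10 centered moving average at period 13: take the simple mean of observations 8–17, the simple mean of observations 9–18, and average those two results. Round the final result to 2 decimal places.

Sum over 8–17: 168 + 334 + 33 + 46 + 66 + 308 + 299 + 132 + 255 + 211 = 1852
Sum over 9–18: 334 + 33 + 46 + 66 + 308 + 299 + 132 + 255 + 211 + 152 = 1836
CMA at t=13 = (1852 + 1836) / (2·10) = 3688 / 20 = 184.40

184.40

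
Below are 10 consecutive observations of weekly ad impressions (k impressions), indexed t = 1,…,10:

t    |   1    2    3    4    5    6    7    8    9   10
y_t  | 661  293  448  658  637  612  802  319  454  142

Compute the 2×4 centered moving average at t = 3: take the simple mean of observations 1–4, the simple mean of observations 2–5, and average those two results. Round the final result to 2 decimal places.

Sum over 1–4: 661 + 293 + 448 + 658 = 2060
Sum over 2–5: 293 + 448 + 658 + 637 = 2036
CMA at t=3 = (2060 + 2036) / (2·4) = 4096 / 8 = 512.00

512.00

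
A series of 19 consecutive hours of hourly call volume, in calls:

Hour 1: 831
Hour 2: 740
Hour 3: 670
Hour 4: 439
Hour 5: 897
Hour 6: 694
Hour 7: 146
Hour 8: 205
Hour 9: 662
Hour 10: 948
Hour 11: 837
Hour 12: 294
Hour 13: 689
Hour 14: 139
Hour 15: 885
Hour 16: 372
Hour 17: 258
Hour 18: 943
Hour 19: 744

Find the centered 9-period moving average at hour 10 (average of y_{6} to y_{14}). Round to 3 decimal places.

Sum of periods 6–14: 694 + 146 + 205 + 662 + 948 + 837 + 294 + 689 + 139 = 4614
Divide by 9: 4614 / 9 = 512.667

512.667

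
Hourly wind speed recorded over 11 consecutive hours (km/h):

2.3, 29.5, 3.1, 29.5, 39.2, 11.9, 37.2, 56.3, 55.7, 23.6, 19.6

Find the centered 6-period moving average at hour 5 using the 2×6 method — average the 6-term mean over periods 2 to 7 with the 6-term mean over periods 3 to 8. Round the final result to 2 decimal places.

27.30

Sum over 2–7: 29.5 + 3.1 + 29.5 + 39.2 + 11.9 + 37.2 = 150.4
Sum over 3–8: 3.1 + 29.5 + 39.2 + 11.9 + 37.2 + 56.3 = 177.2
CMA at t=5 = (150.4 + 177.2) / (2·6) = 327.6 / 12 = 27.30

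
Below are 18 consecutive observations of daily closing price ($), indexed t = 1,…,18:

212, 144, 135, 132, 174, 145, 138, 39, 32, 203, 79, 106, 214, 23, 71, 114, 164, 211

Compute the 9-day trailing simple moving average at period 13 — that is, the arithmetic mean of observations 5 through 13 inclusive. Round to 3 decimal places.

125.556

Sum of periods 5–13: 174 + 145 + 138 + 39 + 32 + 203 + 79 + 106 + 214 = 1130
Divide by 9: 1130 / 9 = 125.556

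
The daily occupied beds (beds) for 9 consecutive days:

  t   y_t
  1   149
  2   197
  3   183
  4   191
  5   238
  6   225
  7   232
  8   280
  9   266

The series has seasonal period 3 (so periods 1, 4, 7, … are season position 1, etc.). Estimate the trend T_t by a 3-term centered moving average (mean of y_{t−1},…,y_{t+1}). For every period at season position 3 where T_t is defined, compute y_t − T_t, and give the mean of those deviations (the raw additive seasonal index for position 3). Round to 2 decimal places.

-7.00

Season position 3 occurs at t = 3, 6 (where T_t is defined).
t=3: T_3 = 190.3333; y_3 − T_3 = 183 − 190.3333 = -7.3333
t=6: T_6 = 231.6667; y_6 − T_6 = 225 − 231.6667 = -6.6667
Mean deviation: (-7.3333 + -6.6667) / 2 = -7.00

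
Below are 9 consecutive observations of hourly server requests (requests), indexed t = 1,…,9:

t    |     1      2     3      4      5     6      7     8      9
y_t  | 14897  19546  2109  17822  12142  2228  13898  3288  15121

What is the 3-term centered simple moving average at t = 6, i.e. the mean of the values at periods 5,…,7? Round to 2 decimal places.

Sum of periods 5–7: 12142 + 2228 + 13898 = 28268
Divide by 3: 28268 / 3 = 9422.67

9422.67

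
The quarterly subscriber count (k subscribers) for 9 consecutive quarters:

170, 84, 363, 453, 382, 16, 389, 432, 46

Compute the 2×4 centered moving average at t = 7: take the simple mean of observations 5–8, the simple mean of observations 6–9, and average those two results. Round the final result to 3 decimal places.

Sum over 5–8: 382 + 16 + 389 + 432 = 1219
Sum over 6–9: 16 + 389 + 432 + 46 = 883
CMA at t=7 = (1219 + 883) / (2·4) = 2102 / 8 = 262.750

262.750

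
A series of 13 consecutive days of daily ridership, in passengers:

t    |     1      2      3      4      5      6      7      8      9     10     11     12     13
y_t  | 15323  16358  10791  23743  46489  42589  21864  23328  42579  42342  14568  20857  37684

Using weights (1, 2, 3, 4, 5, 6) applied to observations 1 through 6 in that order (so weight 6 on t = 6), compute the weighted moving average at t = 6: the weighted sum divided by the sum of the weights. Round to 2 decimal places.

Weighted sum: 1·15323 + 2·16358 + 3·10791 + 4·23743 + 5·46489 + 6·42589 = 15323 + 32716 + 32373 + 94972 + 232445 + 255534 = 663363
Weight total: 1 + 2 + 3 + 4 + 5 + 6 = 21
WMA = 663363 / 21 = 31588.71

31588.71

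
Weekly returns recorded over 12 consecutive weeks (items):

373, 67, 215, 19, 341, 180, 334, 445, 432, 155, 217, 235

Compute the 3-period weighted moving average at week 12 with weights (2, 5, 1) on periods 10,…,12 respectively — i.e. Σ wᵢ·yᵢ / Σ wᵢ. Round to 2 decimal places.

Weighted sum: 2·155 + 5·217 + 1·235 = 310 + 1085 + 235 = 1630
Weight total: 2 + 5 + 1 = 8
WMA = 1630 / 8 = 203.75

203.75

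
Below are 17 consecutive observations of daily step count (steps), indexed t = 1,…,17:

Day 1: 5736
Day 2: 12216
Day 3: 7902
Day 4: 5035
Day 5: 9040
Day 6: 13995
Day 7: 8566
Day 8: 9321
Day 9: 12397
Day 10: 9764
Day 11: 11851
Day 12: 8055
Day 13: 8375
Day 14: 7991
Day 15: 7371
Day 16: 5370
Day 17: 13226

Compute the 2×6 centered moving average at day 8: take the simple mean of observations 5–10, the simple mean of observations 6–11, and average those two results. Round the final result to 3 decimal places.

Sum over 5–10: 9040 + 13995 + 8566 + 9321 + 12397 + 9764 = 63083
Sum over 6–11: 13995 + 8566 + 9321 + 12397 + 9764 + 11851 = 65894
CMA at t=8 = (63083 + 65894) / (2·6) = 128977 / 12 = 10748.083

10748.083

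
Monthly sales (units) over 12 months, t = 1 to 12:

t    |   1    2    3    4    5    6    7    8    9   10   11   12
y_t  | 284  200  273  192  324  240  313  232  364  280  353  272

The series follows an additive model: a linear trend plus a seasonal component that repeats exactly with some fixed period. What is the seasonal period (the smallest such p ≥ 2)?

First differences y_{t+1} − y_t: -84, 73, -81, 132, -84, 73, -81, 132, -84, 73, …
The difference pattern repeats every 4 terms and not for any smaller step, so p = 4.

4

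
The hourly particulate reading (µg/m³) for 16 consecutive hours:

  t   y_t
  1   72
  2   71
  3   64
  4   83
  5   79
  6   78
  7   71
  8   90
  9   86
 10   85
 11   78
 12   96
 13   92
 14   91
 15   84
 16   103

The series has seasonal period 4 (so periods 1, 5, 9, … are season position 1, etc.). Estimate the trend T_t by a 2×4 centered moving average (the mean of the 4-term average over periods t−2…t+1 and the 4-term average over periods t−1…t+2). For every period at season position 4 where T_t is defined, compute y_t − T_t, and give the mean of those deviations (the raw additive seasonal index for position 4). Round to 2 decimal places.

7.75

Season position 4 occurs at t = 4, 8, 12 (where T_t is defined).
t=4: T_4 = 75.1250; y_4 − T_4 = 83 − 75.1250 = 7.8750
t=8: T_8 = 82.1250; y_8 − T_8 = 90 − 82.1250 = 7.8750
t=12: T_12 = 88.5000; y_12 − T_12 = 96 − 88.5000 = 7.5000
Mean deviation: (7.8750 + 7.8750 + 7.5000) / 3 = 7.75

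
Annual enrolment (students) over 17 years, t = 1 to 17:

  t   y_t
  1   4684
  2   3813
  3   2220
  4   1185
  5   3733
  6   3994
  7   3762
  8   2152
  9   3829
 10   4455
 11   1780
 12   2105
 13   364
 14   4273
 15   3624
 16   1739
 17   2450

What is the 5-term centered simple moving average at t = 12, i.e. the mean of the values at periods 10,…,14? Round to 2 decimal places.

Sum of periods 10–14: 4455 + 1780 + 2105 + 364 + 4273 = 12977
Divide by 5: 12977 / 5 = 2595.40

2595.40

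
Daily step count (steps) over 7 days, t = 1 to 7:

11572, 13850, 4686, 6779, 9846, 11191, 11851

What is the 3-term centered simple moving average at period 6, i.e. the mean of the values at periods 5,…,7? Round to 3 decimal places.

10962.667

Sum of periods 5–7: 9846 + 11191 + 11851 = 32888
Divide by 3: 32888 / 3 = 10962.667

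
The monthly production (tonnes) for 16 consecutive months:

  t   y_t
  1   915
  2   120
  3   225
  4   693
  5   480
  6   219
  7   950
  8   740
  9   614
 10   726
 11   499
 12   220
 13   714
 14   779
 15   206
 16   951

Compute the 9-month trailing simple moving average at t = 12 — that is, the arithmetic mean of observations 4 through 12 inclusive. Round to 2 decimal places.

Sum of periods 4–12: 693 + 480 + 219 + 950 + 740 + 614 + 726 + 499 + 220 = 5141
Divide by 9: 5141 / 9 = 571.22

571.22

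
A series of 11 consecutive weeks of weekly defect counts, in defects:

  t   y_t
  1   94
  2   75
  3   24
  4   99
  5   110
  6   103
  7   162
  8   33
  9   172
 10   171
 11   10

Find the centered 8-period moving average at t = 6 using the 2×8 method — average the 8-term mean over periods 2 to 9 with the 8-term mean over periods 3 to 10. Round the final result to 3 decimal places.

Sum over 2–9: 75 + 24 + 99 + 110 + 103 + 162 + 33 + 172 = 778
Sum over 3–10: 24 + 99 + 110 + 103 + 162 + 33 + 172 + 171 = 874
CMA at t=6 = (778 + 874) / (2·8) = 1652 / 16 = 103.250

103.250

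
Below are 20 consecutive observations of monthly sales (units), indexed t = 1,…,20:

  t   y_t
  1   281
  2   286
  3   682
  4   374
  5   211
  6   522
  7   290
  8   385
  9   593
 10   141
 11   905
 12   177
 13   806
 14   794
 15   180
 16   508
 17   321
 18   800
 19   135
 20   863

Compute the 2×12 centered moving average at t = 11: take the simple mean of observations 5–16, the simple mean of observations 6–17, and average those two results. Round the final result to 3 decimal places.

463.917

Sum over 5–16: 211 + 522 + 290 + 385 + 593 + 141 + 905 + 177 + 806 + 794 + 180 + 508 = 5512
Sum over 6–17: 522 + 290 + 385 + 593 + 141 + 905 + 177 + 806 + 794 + 180 + 508 + 321 = 5622
CMA at t=11 = (5512 + 5622) / (2·12) = 11134 / 24 = 463.917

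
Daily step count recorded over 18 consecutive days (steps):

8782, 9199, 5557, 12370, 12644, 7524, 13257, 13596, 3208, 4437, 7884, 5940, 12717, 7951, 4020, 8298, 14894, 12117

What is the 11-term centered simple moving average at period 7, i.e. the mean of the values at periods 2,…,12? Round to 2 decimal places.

Sum of periods 2–12: 9199 + 5557 + 12370 + 12644 + 7524 + 13257 + 13596 + 3208 + 4437 + 7884 + 5940 = 95616
Divide by 11: 95616 / 11 = 8692.36

8692.36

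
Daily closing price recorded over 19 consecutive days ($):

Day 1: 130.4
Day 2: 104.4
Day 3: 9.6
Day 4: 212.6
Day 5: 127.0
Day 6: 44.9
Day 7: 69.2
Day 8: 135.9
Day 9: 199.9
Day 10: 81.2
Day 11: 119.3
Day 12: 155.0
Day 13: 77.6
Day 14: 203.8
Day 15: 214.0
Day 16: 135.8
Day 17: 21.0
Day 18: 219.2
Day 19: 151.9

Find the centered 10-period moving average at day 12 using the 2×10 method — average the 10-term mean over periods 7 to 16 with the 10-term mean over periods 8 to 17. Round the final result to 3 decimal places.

Sum over 7–16: 69.2 + 135.9 + 199.9 + 81.2 + 119.3 + 155.0 + 77.6 + 203.8 + 214.0 + 135.8 = 1391.7
Sum over 8–17: 135.9 + 199.9 + 81.2 + 119.3 + 155.0 + 77.6 + 203.8 + 214.0 + 135.8 + 21.0 = 1343.5
CMA at t=12 = (1391.7 + 1343.5) / (2·10) = 2735.2 / 20 = 136.760

136.760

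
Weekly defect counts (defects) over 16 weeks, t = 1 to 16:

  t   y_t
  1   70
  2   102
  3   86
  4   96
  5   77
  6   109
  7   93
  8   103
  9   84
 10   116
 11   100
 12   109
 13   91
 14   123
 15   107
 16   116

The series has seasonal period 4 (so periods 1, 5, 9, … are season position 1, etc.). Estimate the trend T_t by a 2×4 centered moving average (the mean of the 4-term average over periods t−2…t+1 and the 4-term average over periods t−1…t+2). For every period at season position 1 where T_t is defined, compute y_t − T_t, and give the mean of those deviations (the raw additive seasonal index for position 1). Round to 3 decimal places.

Season position 1 occurs at t = 5, 9, 13 (where T_t is defined).
t=5: T_5 = 92.87500; y_5 − T_5 = 77 − 92.87500 = -15.87500
t=9: T_9 = 99.87500; y_9 − T_9 = 84 − 99.87500 = -15.87500
t=13: T_13 = 106.62500; y_13 − T_13 = 91 − 106.62500 = -15.62500
Mean deviation: (-15.87500 + -15.87500 + -15.62500) / 3 = -15.792

-15.792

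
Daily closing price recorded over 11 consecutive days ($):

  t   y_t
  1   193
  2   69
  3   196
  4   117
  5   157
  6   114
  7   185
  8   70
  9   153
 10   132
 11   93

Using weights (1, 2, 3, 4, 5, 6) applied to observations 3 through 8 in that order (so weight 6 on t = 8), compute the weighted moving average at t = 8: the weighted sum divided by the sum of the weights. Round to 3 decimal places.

128.667

Weighted sum: 1·196 + 2·117 + 3·157 + 4·114 + 5·185 + 6·70 = 196 + 234 + 471 + 456 + 925 + 420 = 2702
Weight total: 1 + 2 + 3 + 4 + 5 + 6 = 21
WMA = 2702 / 21 = 128.667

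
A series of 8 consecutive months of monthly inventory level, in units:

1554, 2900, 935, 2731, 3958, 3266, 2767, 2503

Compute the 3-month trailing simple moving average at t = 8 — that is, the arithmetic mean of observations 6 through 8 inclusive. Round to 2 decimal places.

2845.33

Sum of periods 6–8: 3266 + 2767 + 2503 = 8536
Divide by 3: 8536 / 3 = 2845.33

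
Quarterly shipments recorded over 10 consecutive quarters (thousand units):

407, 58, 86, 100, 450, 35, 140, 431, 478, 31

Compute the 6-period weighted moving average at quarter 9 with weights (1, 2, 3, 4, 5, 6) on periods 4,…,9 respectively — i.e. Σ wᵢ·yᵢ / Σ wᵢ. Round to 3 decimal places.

318.476

Weighted sum: 1·100 + 2·450 + 3·35 + 4·140 + 5·431 + 6·478 = 100 + 900 + 105 + 560 + 2155 + 2868 = 6688
Weight total: 1 + 2 + 3 + 4 + 5 + 6 = 21
WMA = 6688 / 21 = 318.476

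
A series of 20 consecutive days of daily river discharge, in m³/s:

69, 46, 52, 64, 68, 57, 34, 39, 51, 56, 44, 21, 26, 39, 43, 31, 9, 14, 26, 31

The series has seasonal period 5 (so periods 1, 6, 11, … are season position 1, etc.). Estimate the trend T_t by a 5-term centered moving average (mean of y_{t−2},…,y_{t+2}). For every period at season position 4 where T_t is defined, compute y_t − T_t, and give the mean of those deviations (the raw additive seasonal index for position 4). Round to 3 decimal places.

Season position 4 occurs at t = 4, 9, 14 (where T_t is defined).
t=4: T_4 = 57.40000; y_4 − T_4 = 64 − 57.40000 = 6.60000
t=9: T_9 = 44.80000; y_9 − T_9 = 51 − 44.80000 = 6.20000
t=14: T_14 = 32.00000; y_14 − T_14 = 39 − 32.00000 = 7.00000
Mean deviation: (6.60000 + 6.20000 + 7.00000) / 3 = 6.600

6.600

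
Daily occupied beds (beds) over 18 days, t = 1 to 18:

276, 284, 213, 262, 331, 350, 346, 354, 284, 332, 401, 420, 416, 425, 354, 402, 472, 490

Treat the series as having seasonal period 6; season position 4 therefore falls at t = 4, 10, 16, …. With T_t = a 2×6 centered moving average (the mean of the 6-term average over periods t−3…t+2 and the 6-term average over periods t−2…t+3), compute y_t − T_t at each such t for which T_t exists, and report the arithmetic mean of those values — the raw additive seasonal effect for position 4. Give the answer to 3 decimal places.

Season position 4 occurs at t = 4, 10 (where T_t is defined).
t=4: T_4 = 291.83333; y_4 − T_4 = 262 − 291.83333 = -29.83333
t=10: T_10 = 362.00000; y_10 − T_10 = 332 − 362.00000 = -30.00000
Mean deviation: (-29.83333 + -30.00000) / 2 = -29.917

-29.917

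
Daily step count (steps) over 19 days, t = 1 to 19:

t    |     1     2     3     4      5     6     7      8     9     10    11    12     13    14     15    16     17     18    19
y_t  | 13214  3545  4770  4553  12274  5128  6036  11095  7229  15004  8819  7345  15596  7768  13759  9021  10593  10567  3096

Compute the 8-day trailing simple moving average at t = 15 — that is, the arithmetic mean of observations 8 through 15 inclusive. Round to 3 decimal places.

10826.875

Sum of periods 8–15: 11095 + 7229 + 15004 + 8819 + 7345 + 15596 + 7768 + 13759 = 86615
Divide by 8: 86615 / 8 = 10826.875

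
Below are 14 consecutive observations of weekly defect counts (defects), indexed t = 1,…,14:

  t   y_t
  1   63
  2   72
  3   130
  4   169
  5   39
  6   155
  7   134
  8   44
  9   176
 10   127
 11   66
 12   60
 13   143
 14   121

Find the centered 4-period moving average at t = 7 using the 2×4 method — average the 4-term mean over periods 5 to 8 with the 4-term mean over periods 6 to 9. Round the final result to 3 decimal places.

Sum over 5–8: 39 + 155 + 134 + 44 = 372
Sum over 6–9: 155 + 134 + 44 + 176 = 509
CMA at t=7 = (372 + 509) / (2·4) = 881 / 8 = 110.125

110.125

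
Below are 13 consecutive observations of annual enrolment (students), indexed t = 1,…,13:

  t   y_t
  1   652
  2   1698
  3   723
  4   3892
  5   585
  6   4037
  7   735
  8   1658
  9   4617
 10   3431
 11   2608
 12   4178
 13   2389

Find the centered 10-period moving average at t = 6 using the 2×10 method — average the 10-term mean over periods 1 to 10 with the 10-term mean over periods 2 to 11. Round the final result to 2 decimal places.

2300.60

Sum over 1–10: 652 + 1698 + 723 + 3892 + 585 + 4037 + 735 + 1658 + 4617 + 3431 = 22028
Sum over 2–11: 1698 + 723 + 3892 + 585 + 4037 + 735 + 1658 + 4617 + 3431 + 2608 = 23984
CMA at t=6 = (22028 + 23984) / (2·10) = 46012 / 20 = 2300.60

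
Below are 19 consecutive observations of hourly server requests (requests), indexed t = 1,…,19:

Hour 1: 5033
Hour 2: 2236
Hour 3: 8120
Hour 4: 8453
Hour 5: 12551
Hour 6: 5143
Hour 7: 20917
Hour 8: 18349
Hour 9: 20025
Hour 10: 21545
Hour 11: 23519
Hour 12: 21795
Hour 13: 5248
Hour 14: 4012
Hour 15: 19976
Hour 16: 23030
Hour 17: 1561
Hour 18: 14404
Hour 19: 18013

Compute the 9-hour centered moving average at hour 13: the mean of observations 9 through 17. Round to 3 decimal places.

Sum of periods 9–17: 20025 + 21545 + 23519 + 21795 + 5248 + 4012 + 19976 + 23030 + 1561 = 140711
Divide by 9: 140711 / 9 = 15634.556

15634.556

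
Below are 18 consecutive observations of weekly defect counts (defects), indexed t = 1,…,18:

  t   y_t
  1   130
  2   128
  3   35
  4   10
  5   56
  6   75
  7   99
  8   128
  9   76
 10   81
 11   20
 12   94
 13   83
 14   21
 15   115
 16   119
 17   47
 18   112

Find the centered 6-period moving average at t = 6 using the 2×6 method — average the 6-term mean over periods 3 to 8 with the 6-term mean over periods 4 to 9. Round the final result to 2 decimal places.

70.58

Sum over 3–8: 35 + 10 + 56 + 75 + 99 + 128 = 403
Sum over 4–9: 10 + 56 + 75 + 99 + 128 + 76 = 444
CMA at t=6 = (403 + 444) / (2·6) = 847 / 12 = 70.58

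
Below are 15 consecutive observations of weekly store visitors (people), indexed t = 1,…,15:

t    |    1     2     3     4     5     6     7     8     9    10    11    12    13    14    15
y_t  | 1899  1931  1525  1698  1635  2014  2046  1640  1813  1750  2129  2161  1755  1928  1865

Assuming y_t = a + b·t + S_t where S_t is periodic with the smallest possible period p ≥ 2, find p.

First differences y_{t+1} − y_t: 32, -406, 173, -63, 379, 32, -406, 173, -63, 379, 32, -406, …
The difference pattern repeats every 5 terms and not for any smaller step, so p = 5.

5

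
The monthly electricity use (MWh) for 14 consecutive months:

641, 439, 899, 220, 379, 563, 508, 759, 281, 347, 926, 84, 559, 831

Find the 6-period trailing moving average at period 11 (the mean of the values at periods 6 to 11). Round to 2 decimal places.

Sum of periods 6–11: 563 + 508 + 759 + 281 + 347 + 926 = 3384
Divide by 6: 3384 / 6 = 564.00

564.00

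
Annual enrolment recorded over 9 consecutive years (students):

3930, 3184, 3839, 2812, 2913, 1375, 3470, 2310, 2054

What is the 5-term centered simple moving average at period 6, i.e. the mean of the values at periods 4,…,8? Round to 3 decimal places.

2576.000

Sum of periods 4–8: 2812 + 2913 + 1375 + 3470 + 2310 = 12880
Divide by 5: 12880 / 5 = 2576.000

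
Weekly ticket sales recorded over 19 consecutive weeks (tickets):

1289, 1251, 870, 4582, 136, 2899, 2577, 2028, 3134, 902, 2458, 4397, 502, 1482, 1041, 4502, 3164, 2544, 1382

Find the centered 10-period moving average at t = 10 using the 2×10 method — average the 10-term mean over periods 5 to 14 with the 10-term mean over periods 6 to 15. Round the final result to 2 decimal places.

2096.75

Sum over 5–14: 136 + 2899 + 2577 + 2028 + 3134 + 902 + 2458 + 4397 + 502 + 1482 = 20515
Sum over 6–15: 2899 + 2577 + 2028 + 3134 + 902 + 2458 + 4397 + 502 + 1482 + 1041 = 21420
CMA at t=10 = (20515 + 21420) / (2·10) = 41935 / 20 = 2096.75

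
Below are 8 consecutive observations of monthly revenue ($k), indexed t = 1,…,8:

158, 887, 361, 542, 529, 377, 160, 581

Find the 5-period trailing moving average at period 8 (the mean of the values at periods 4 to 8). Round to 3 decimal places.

437.800

Sum of periods 4–8: 542 + 529 + 377 + 160 + 581 = 2189
Divide by 5: 2189 / 5 = 437.800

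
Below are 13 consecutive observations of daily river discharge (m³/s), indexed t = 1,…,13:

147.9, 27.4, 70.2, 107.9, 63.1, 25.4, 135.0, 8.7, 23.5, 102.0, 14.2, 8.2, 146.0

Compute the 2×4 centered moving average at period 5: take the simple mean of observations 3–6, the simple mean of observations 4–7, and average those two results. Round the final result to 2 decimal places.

74.75

Sum over 3–6: 70.2 + 107.9 + 63.1 + 25.4 = 266.6
Sum over 4–7: 107.9 + 63.1 + 25.4 + 135.0 = 331.4
CMA at t=5 = (266.6 + 331.4) / (2·4) = 598.0 / 8 = 74.75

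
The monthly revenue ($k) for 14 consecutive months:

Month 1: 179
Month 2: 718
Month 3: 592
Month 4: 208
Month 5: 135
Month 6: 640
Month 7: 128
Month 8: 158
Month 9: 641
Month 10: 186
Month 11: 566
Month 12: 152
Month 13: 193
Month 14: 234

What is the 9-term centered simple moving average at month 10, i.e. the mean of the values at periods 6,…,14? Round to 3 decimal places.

Sum of periods 6–14: 640 + 128 + 158 + 641 + 186 + 566 + 152 + 193 + 234 = 2898
Divide by 9: 2898 / 9 = 322.000

322.000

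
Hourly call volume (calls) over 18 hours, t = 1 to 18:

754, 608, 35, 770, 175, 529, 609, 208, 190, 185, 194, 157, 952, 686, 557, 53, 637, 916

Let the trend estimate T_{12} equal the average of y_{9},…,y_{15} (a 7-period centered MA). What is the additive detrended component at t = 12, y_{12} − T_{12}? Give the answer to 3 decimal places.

-260.286

Trend T_12 = (190 + 185 + 194 + 157 + 952 + 686 + 557) / 7 = 2921/7 = 417.28571
Detrended value: 157 − 417.28571 = -260.286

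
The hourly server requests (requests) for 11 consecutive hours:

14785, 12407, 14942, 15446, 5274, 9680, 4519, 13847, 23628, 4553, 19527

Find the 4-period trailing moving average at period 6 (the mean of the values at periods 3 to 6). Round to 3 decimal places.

11335.500

Sum of periods 3–6: 14942 + 15446 + 5274 + 9680 = 45342
Divide by 4: 45342 / 4 = 11335.500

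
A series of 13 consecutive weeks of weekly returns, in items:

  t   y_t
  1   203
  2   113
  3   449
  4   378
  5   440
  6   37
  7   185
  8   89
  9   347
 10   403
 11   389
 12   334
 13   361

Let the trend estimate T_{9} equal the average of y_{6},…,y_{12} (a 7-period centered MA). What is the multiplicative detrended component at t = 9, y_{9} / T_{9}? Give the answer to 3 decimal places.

1.362

Trend T_9 = (37 + 185 + 89 + 347 + 403 + 389 + 334) / 7 = 1784/7 = 254.85714
Ratio to trend: 347 / 254.85714 = 1.362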